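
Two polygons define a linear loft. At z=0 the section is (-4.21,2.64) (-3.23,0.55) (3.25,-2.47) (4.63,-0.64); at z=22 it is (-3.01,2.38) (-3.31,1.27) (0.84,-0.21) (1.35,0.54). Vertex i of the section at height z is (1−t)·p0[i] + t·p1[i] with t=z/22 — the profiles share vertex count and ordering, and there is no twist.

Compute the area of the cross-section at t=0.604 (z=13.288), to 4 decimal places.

Cross-section at t=0.604: each vertex is (1-t)·p0[i] + t·p1[i].
  v1: (1-0.604)·(-4.21,2.64) + 0.604·(-3.01,2.38) = (-3.4852,2.4830)
  v2: (1-0.604)·(-3.23,0.55) + 0.604·(-3.31,1.27) = (-3.2783,0.9849)
  v3: (1-0.604)·(3.25,-2.47) + 0.604·(0.84,-0.21) = (1.7944,-1.1050)
  v4: (1-0.604)·(4.63,-0.64) + 0.604·(1.35,0.54) = (2.6489,0.0727)
Shoelace sum Σ(x_i·y_{i+1} − x_{i+1}·y_i):
  i=1: -3.4852·0.9849 − -3.2783·2.4830 = +4.7074 (running +4.7074)
  i=2: -3.2783·-1.1050 − 1.7944·0.9849 = +1.8552 (running +6.5626)
  i=3: 1.7944·0.0727 − 2.6489·-1.1050 = +3.0574 (running +9.6200)
  i=4: 2.6489·2.4830 − -3.4852·0.0727 = +6.8305 (running +16.4505)
Area = |Σ|/2 = |16.4505|/2 = 8.2253

Area at t=0.604: 8.2253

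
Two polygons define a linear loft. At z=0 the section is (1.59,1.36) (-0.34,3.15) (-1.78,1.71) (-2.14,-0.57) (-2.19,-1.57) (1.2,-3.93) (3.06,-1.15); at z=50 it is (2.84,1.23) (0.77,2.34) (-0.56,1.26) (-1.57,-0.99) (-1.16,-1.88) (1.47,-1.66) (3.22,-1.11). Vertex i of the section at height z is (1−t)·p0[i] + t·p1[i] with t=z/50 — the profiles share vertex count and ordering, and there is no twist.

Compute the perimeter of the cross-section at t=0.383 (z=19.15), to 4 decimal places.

Perimeter at t=0.383: 16.4294

Cross-section at t=0.383: each vertex is (1-t)·p0[i] + t·p1[i].
  v1: (1-0.383)·(1.59,1.36) + 0.383·(2.84,1.23) = (2.0688,1.3102)
  v2: (1-0.383)·(-0.34,3.15) + 0.383·(0.77,2.34) = (0.0851,2.8398)
  v3: (1-0.383)·(-1.78,1.71) + 0.383·(-0.56,1.26) = (-1.3127,1.5376)
  v4: (1-0.383)·(-2.14,-0.57) + 0.383·(-1.57,-0.99) = (-1.9217,-0.7309)
  v5: (1-0.383)·(-2.19,-1.57) + 0.383·(-1.16,-1.88) = (-1.7955,-1.6887)
  v6: (1-0.383)·(1.2,-3.93) + 0.383·(1.47,-1.66) = (1.3034,-3.0606)
  v7: (1-0.383)·(3.06,-1.15) + 0.383·(3.22,-1.11) = (3.1213,-1.1347)
Perimeter = Σ |v_{i+1} − v_i|:
  edge 1→2: √(-1.9836² + 1.5296²) = 2.5049 (running 2.5049)
  edge 2→3: √(-1.3979² + -1.3021²) = 1.9104 (running 4.4152)
  edge 3→4: √(-0.6090² + -2.2685²) = 2.3488 (running 6.7641)
  edge 4→5: √(0.1262² + -0.9579²) = 0.9661 (running 7.7302)
  edge 5→6: √(3.0989² + -1.3719²) = 3.3890 (running 11.1192)
  edge 6→7: √(1.8179² + 1.9259²) = 2.6484 (running 13.7676)
  edge 7→1: √(-1.0525² + 2.4449²) = 2.6618 (running 16.4294)
Perimeter = 16.4294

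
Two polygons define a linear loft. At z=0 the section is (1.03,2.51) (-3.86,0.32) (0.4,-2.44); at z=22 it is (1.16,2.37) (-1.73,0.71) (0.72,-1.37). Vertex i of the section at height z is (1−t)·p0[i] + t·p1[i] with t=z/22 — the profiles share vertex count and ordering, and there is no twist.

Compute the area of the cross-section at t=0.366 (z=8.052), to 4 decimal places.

Area at t=0.366: 8.8110

Cross-section at t=0.366: each vertex is (1-t)·p0[i] + t·p1[i].
  v1: (1-0.366)·(1.03,2.51) + 0.366·(1.16,2.37) = (1.0776,2.4588)
  v2: (1-0.366)·(-3.86,0.32) + 0.366·(-1.73,0.71) = (-3.0804,0.4627)
  v3: (1-0.366)·(0.4,-2.44) + 0.366·(0.72,-1.37) = (0.5171,-2.0484)
Shoelace sum Σ(x_i·y_{i+1} − x_{i+1}·y_i):
  i=1: 1.0776·0.4627 − -3.0804·2.4588 = +8.0727 (running +8.0727)
  i=2: -3.0804·-2.0484 − 0.5171·0.4627 = +6.0706 (running +14.1432)
  i=3: 0.5171·2.4588 − 1.0776·-2.0484 = +3.4788 (running +17.6220)
Area = |Σ|/2 = |17.6220|/2 = 8.8110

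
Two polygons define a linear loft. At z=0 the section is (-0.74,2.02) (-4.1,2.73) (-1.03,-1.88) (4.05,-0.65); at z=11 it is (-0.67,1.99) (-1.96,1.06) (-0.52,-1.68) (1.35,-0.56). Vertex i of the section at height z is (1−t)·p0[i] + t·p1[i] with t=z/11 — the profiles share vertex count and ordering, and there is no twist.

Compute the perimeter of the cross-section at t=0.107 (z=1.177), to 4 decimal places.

Cross-section at t=0.107: each vertex is (1-t)·p0[i] + t·p1[i].
  v1: (1-0.107)·(-0.74,2.02) + 0.107·(-0.67,1.99) = (-0.7325,2.0168)
  v2: (1-0.107)·(-4.1,2.73) + 0.107·(-1.96,1.06) = (-3.8710,2.5513)
  v3: (1-0.107)·(-1.03,-1.88) + 0.107·(-0.52,-1.68) = (-0.9754,-1.8586)
  v4: (1-0.107)·(4.05,-0.65) + 0.107·(1.35,-0.56) = (3.7611,-0.6404)
Perimeter = Σ |v_{i+1} − v_i|:
  edge 1→2: √(-3.1385² + 0.5345²) = 3.1837 (running 3.1837)
  edge 2→3: √(2.8956² + -4.4099²) = 5.2756 (running 8.4593)
  edge 3→4: √(4.7365² + 1.2182²) = 4.8907 (running 13.3500)
  edge 4→1: √(-4.4936² + 2.6572²) = 5.2204 (running 18.5704)
Perimeter = 18.5704

Perimeter at t=0.107: 18.5704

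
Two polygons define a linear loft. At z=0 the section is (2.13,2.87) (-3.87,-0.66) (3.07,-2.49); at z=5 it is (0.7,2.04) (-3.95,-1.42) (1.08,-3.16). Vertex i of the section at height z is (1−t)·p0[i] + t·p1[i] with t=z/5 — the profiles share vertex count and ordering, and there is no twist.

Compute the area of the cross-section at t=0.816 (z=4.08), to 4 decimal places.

Cross-section at t=0.816: each vertex is (1-t)·p0[i] + t·p1[i].
  v1: (1-0.816)·(2.13,2.87) + 0.816·(0.7,2.04) = (0.9631,2.1927)
  v2: (1-0.816)·(-3.87,-0.66) + 0.816·(-3.95,-1.42) = (-3.9353,-1.2802)
  v3: (1-0.816)·(3.07,-2.49) + 0.816·(1.08,-3.16) = (1.4462,-3.0367)
Shoelace sum Σ(x_i·y_{i+1} − x_{i+1}·y_i):
  i=1: 0.9631·-1.2802 − -3.9353·2.1927 = +7.3960 (running +7.3960)
  i=2: -3.9353·-3.0367 − 1.4462·-1.2802 = +13.8017 (running +21.1977)
  i=3: 1.4462·2.1927 − 0.9631·-3.0367 = +6.0957 (running +27.2934)
Area = |Σ|/2 = |27.2934|/2 = 13.6467

Area at t=0.816: 13.6467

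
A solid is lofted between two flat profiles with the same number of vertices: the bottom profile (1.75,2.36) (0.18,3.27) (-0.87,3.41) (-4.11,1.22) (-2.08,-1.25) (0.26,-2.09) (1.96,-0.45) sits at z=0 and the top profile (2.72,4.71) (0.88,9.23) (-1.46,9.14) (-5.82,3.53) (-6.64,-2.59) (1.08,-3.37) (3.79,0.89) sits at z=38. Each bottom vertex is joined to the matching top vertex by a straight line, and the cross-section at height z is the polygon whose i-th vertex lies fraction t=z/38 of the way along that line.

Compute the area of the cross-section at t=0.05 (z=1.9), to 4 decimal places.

Cross-section at t=0.05: each vertex is (1-t)·p0[i] + t·p1[i].
  v1: (1-0.05)·(1.75,2.36) + 0.05·(2.72,4.71) = (1.7985,2.4775)
  v2: (1-0.05)·(0.18,3.27) + 0.05·(0.88,9.23) = (0.2150,3.5680)
  v3: (1-0.05)·(-0.87,3.41) + 0.05·(-1.46,9.14) = (-0.8995,3.6965)
  v4: (1-0.05)·(-4.11,1.22) + 0.05·(-5.82,3.53) = (-4.1955,1.3355)
  v5: (1-0.05)·(-2.08,-1.25) + 0.05·(-6.64,-2.59) = (-2.3080,-1.3170)
  v6: (1-0.05)·(0.26,-2.09) + 0.05·(1.08,-3.37) = (0.3010,-2.1540)
  v7: (1-0.05)·(1.96,-0.45) + 0.05·(3.79,0.89) = (2.0515,-0.3830)
Shoelace sum Σ(x_i·y_{i+1} − x_{i+1}·y_i):
  i=1: 1.7985·3.5680 − 0.2150·2.4775 = +5.8844 (running +5.8844)
  i=2: 0.2150·3.6965 − -0.8995·3.5680 = +4.0042 (running +9.8885)
  i=3: -0.8995·1.3355 − -4.1955·3.6965 = +14.3074 (running +24.1959)
  i=4: -4.1955·-1.3170 − -2.3080·1.3355 = +8.6078 (running +32.8037)
  i=5: -2.3080·-2.1540 − 0.3010·-1.3170 = +5.3678 (running +38.1716)
  i=6: 0.3010·-0.3830 − 2.0515·-2.1540 = +4.3036 (running +42.4752)
  i=7: 2.0515·2.4775 − 1.7985·-0.3830 = +5.7714 (running +48.2467)
Area = |Σ|/2 = |48.2467|/2 = 24.1233

Area at t=0.05: 24.1233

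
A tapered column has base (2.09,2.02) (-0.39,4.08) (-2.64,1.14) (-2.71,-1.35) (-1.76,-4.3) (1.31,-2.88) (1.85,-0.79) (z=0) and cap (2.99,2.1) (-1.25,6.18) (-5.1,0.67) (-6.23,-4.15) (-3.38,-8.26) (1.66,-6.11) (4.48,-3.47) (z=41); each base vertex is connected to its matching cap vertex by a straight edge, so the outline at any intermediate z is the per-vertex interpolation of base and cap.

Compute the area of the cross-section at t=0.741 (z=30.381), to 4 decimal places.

Cross-section at t=0.741: each vertex is (1-t)·p0[i] + t·p1[i].
  v1: (1-0.741)·(2.09,2.02) + 0.741·(2.99,2.1) = (2.7569,2.0793)
  v2: (1-0.741)·(-0.39,4.08) + 0.741·(-1.25,6.18) = (-1.0273,5.6361)
  v3: (1-0.741)·(-2.64,1.14) + 0.741·(-5.1,0.67) = (-4.4629,0.7917)
  v4: (1-0.741)·(-2.71,-1.35) + 0.741·(-6.23,-4.15) = (-5.3183,-3.4248)
  v5: (1-0.741)·(-1.76,-4.3) + 0.741·(-3.38,-8.26) = (-2.9604,-7.2344)
  v6: (1-0.741)·(1.31,-2.88) + 0.741·(1.66,-6.11) = (1.5694,-5.2734)
  v7: (1-0.741)·(1.85,-0.79) + 0.741·(4.48,-3.47) = (3.7988,-2.7759)
Shoelace sum Σ(x_i·y_{i+1} − x_{i+1}·y_i):
  i=1: 2.7569·5.6361 − -1.0273·2.0793 = +17.6741 (running +17.6741)
  i=2: -1.0273·0.7917 − -4.4629·5.6361 = +24.3398 (running +42.0139)
  i=3: -4.4629·-3.4248 − -5.3183·0.7917 = +19.4951 (running +61.5090)
  i=4: -5.3183·-7.2344 − -2.9604·-3.4248 = +28.3358 (running +89.8448)
  i=5: -2.9604·-5.2734 − 1.5694·-7.2344 = +26.9648 (running +116.8096)
  i=6: 1.5694·-2.7759 − 3.7988·-5.2734 = +15.6765 (running +132.4862)
  i=7: 3.7988·2.0793 − 2.7569·-2.7759 = +15.5517 (running +148.0378)
Area = |Σ|/2 = |148.0378|/2 = 74.0189

Area at t=0.741: 74.0189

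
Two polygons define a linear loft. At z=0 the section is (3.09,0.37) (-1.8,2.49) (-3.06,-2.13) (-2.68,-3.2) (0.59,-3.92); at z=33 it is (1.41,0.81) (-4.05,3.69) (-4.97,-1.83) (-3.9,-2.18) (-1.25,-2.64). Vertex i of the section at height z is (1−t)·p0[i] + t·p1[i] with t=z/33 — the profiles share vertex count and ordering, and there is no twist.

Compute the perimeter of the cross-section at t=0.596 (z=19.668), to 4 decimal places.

Cross-section at t=0.596: each vertex is (1-t)·p0[i] + t·p1[i].
  v1: (1-0.596)·(3.09,0.37) + 0.596·(1.41,0.81) = (2.0887,0.6322)
  v2: (1-0.596)·(-1.8,2.49) + 0.596·(-4.05,3.69) = (-3.1410,3.2052)
  v3: (1-0.596)·(-3.06,-2.13) + 0.596·(-4.97,-1.83) = (-4.1984,-1.9512)
  v4: (1-0.596)·(-2.68,-3.2) + 0.596·(-3.9,-2.18) = (-3.4071,-2.5921)
  v5: (1-0.596)·(0.59,-3.92) + 0.596·(-1.25,-2.64) = (-0.5066,-3.1571)
Perimeter = Σ |v_{i+1} − v_i|:
  edge 1→2: √(-5.2297² + 2.5730²) = 5.8284 (running 5.8284)
  edge 2→3: √(-1.0574² + -5.1564²) = 5.2637 (running 11.0921)
  edge 3→4: √(0.7912² + -0.6409²) = 1.0182 (running 12.1103)
  edge 4→5: √(2.9005² + -0.5650²) = 2.9550 (running 15.0653)
  edge 5→1: √(2.5954² + 3.7894²) = 4.5929 (running 19.6583)
Perimeter = 19.6583

Perimeter at t=0.596: 19.6583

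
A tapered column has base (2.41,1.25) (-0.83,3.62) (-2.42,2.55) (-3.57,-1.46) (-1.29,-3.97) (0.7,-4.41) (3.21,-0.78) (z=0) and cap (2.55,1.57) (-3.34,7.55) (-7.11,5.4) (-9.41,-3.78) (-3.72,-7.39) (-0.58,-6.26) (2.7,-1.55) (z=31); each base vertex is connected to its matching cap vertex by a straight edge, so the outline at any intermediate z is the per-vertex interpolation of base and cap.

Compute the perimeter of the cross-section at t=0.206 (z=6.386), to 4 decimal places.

Perimeter at t=0.206: 25.8922

Cross-section at t=0.206: each vertex is (1-t)·p0[i] + t·p1[i].
  v1: (1-0.206)·(2.41,1.25) + 0.206·(2.55,1.57) = (2.4388,1.3159)
  v2: (1-0.206)·(-0.83,3.62) + 0.206·(-3.34,7.55) = (-1.3471,4.4296)
  v3: (1-0.206)·(-2.42,2.55) + 0.206·(-7.11,5.4) = (-3.3861,3.1371)
  v4: (1-0.206)·(-3.57,-1.46) + 0.206·(-9.41,-3.78) = (-4.7730,-1.9379)
  v5: (1-0.206)·(-1.29,-3.97) + 0.206·(-3.72,-7.39) = (-1.7906,-4.6745)
  v6: (1-0.206)·(0.7,-4.41) + 0.206·(-0.58,-6.26) = (0.4363,-4.7911)
  v7: (1-0.206)·(3.21,-0.78) + 0.206·(2.7,-1.55) = (3.1049,-0.9386)
Perimeter = Σ |v_{i+1} − v_i|:
  edge 1→2: √(-3.7859² + 3.1137²) = 4.9018 (running 4.9018)
  edge 2→3: √(-2.0391² + -1.2925²) = 2.4142 (running 7.3160)
  edge 3→4: √(-1.3869² + -5.0750²) = 5.2611 (running 12.5771)
  edge 4→5: √(2.9825² + -2.7366²) = 4.0477 (running 16.6249)
  edge 5→6: √(2.2269² + -0.1166²) = 2.2299 (running 18.8548)
  edge 6→7: √(2.6686² + 3.8525²) = 4.6865 (running 23.5413)
  edge 7→1: √(-0.6661² + 2.2545²) = 2.3509 (running 25.8922)
Perimeter = 25.8922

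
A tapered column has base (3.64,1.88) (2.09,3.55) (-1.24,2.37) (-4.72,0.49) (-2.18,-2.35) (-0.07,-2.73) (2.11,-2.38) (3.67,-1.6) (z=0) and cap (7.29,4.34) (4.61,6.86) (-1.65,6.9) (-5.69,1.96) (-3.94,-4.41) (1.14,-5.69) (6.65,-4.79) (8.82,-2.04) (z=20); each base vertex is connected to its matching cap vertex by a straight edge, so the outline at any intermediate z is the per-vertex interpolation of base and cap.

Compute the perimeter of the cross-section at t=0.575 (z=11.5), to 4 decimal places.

Perimeter at t=0.575: 34.6787

Cross-section at t=0.575: each vertex is (1-t)·p0[i] + t·p1[i].
  v1: (1-0.575)·(3.64,1.88) + 0.575·(7.29,4.34) = (5.7387,3.2945)
  v2: (1-0.575)·(2.09,3.55) + 0.575·(4.61,6.86) = (3.5390,5.4532)
  v3: (1-0.575)·(-1.24,2.37) + 0.575·(-1.65,6.9) = (-1.4757,4.9748)
  v4: (1-0.575)·(-4.72,0.49) + 0.575·(-5.69,1.96) = (-5.2778,1.3353)
  v5: (1-0.575)·(-2.18,-2.35) + 0.575·(-3.94,-4.41) = (-3.1920,-3.5345)
  v6: (1-0.575)·(-0.07,-2.73) + 0.575·(1.14,-5.69) = (0.6257,-4.4320)
  v7: (1-0.575)·(2.11,-2.38) + 0.575·(6.65,-4.79) = (4.7205,-3.7657)
  v8: (1-0.575)·(3.67,-1.6) + 0.575·(8.82,-2.04) = (6.6312,-1.8530)
Perimeter = Σ |v_{i+1} − v_i|:
  edge 1→2: √(-2.1997² + 2.1587²) = 3.0821 (running 3.0821)
  edge 2→3: √(-5.0147² + -0.4785²) = 5.0375 (running 8.1196)
  edge 3→4: √(-3.8020² + -3.6395²) = 5.2632 (running 13.3828)
  edge 4→5: √(2.0857² + -4.8697²) = 5.2976 (running 18.6804)
  edge 5→6: √(3.8178² + -0.8975²) = 3.9218 (running 22.6022)
  edge 6→7: √(4.0948² + 0.6663²) = 4.1486 (running 26.7508)
  edge 7→8: √(1.9107² + 1.9127²) = 2.7036 (running 29.4544)
  edge 8→1: √(-0.8925² + 5.1475²) = 5.2243 (running 34.6787)
Perimeter = 34.6787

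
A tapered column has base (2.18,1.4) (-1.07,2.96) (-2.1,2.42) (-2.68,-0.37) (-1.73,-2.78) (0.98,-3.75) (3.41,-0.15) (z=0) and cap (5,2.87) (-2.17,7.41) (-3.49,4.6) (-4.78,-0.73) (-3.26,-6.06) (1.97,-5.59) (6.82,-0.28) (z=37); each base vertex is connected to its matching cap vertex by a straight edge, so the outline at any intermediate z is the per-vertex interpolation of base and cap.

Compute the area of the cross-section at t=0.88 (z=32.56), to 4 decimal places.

Area at t=0.88: 88.2311

Cross-section at t=0.88: each vertex is (1-t)·p0[i] + t·p1[i].
  v1: (1-0.88)·(2.18,1.4) + 0.88·(5,2.87) = (4.6616,2.6936)
  v2: (1-0.88)·(-1.07,2.96) + 0.88·(-2.17,7.41) = (-2.0380,6.8760)
  v3: (1-0.88)·(-2.1,2.42) + 0.88·(-3.49,4.6) = (-3.3232,4.3384)
  v4: (1-0.88)·(-2.68,-0.37) + 0.88·(-4.78,-0.73) = (-4.5280,-0.6868)
  v5: (1-0.88)·(-1.73,-2.78) + 0.88·(-3.26,-6.06) = (-3.0764,-5.6664)
  v6: (1-0.88)·(0.98,-3.75) + 0.88·(1.97,-5.59) = (1.8512,-5.3692)
  v7: (1-0.88)·(3.41,-0.15) + 0.88·(6.82,-0.28) = (6.4108,-0.2644)
Shoelace sum Σ(x_i·y_{i+1} − x_{i+1}·y_i):
  i=1: 4.6616·6.8760 − -2.0380·2.6936 = +37.5427 (running +37.5427)
  i=2: -2.0380·4.3384 − -3.3232·6.8760 = +14.0087 (running +51.5514)
  i=3: -3.3232·-0.6868 − -4.5280·4.3384 = +21.9266 (running +73.4780)
  i=4: -4.5280·-5.6664 − -3.0764·-0.6868 = +23.5446 (running +97.0226)
  i=5: -3.0764·-5.3692 − 1.8512·-5.6664 = +27.0074 (running +124.0301)
  i=6: 1.8512·-0.2644 − 6.4108·-5.3692 = +33.9314 (running +157.9615)
  i=7: 6.4108·2.6936 − 4.6616·-0.2644 = +18.5007 (running +176.4621)
Area = |Σ|/2 = |176.4621|/2 = 88.2311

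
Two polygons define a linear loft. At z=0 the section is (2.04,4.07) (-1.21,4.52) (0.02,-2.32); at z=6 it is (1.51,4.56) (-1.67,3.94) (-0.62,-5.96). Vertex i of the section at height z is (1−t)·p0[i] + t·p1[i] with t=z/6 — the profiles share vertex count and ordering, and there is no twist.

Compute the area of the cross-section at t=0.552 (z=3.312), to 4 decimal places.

Area at t=0.552: 13.7745

Cross-section at t=0.552: each vertex is (1-t)·p0[i] + t·p1[i].
  v1: (1-0.552)·(2.04,4.07) + 0.552·(1.51,4.56) = (1.7474,4.3405)
  v2: (1-0.552)·(-1.21,4.52) + 0.552·(-1.67,3.94) = (-1.4639,4.1998)
  v3: (1-0.552)·(0.02,-2.32) + 0.552·(-0.62,-5.96) = (-0.3333,-4.3293)
Shoelace sum Σ(x_i·y_{i+1} − x_{i+1}·y_i):
  i=1: 1.7474·4.1998 − -1.4639·4.3405 = +13.6931 (running +13.6931)
  i=2: -1.4639·-4.3293 − -0.3333·4.1998 = +7.7374 (running +21.4305)
  i=3: -0.3333·4.3405 − 1.7474·-4.3293 = +6.1186 (running +27.5491)
Area = |Σ|/2 = |27.5491|/2 = 13.7745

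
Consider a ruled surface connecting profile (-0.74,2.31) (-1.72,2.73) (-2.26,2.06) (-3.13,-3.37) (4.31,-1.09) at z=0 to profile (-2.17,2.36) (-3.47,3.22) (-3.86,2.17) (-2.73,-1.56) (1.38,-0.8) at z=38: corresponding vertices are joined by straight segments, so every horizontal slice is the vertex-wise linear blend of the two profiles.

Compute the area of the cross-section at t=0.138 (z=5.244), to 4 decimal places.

Area at t=0.138: 21.1967

Cross-section at t=0.138: each vertex is (1-t)·p0[i] + t·p1[i].
  v1: (1-0.138)·(-0.74,2.31) + 0.138·(-2.17,2.36) = (-0.9373,2.3169)
  v2: (1-0.138)·(-1.72,2.73) + 0.138·(-3.47,3.22) = (-1.9615,2.7976)
  v3: (1-0.138)·(-2.26,2.06) + 0.138·(-3.86,2.17) = (-2.4808,2.0752)
  v4: (1-0.138)·(-3.13,-3.37) + 0.138·(-2.73,-1.56) = (-3.0748,-3.1202)
  v5: (1-0.138)·(4.31,-1.09) + 0.138·(1.38,-0.8) = (3.9057,-1.0500)
Shoelace sum Σ(x_i·y_{i+1} − x_{i+1}·y_i):
  i=1: -0.9373·2.7976 − -1.9615·2.3169 = +1.9223 (running +1.9223)
  i=2: -1.9615·2.0752 − -2.4808·2.7976 = +2.8699 (running +4.7921)
  i=3: -2.4808·-3.1202 − -3.0748·2.0752 = +14.1214 (running +18.9136)
  i=4: -3.0748·-1.0500 − 3.9057·-3.1202 = +15.4150 (running +34.3286)
  i=5: 3.9057·2.3169 − -0.9373·-1.0500 = +8.0648 (running +42.3934)
Area = |Σ|/2 = |42.3934|/2 = 21.1967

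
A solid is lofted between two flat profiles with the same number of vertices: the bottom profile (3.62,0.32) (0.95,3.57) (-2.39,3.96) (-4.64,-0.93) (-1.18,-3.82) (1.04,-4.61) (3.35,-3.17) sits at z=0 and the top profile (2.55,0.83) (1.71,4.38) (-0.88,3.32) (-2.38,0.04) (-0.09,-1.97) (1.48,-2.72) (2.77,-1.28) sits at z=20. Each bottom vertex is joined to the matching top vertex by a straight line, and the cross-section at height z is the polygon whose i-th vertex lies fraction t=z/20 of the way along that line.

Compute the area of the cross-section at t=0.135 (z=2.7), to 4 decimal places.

Cross-section at t=0.135: each vertex is (1-t)·p0[i] + t·p1[i].
  v1: (1-0.135)·(3.62,0.32) + 0.135·(2.55,0.83) = (3.4756,0.3888)
  v2: (1-0.135)·(0.95,3.57) + 0.135·(1.71,4.38) = (1.0526,3.6793)
  v3: (1-0.135)·(-2.39,3.96) + 0.135·(-0.88,3.32) = (-2.1862,3.8736)
  v4: (1-0.135)·(-4.64,-0.93) + 0.135·(-2.38,0.04) = (-4.3349,-0.7991)
  v5: (1-0.135)·(-1.18,-3.82) + 0.135·(-0.09,-1.97) = (-1.0329,-3.5703)
  v6: (1-0.135)·(1.04,-4.61) + 0.135·(1.48,-2.72) = (1.0994,-4.3549)
  v7: (1-0.135)·(3.35,-3.17) + 0.135·(2.77,-1.28) = (3.2717,-2.9148)
Shoelace sum Σ(x_i·y_{i+1} − x_{i+1}·y_i):
  i=1: 3.4756·3.6793 − 1.0526·0.3888 = +12.3785 (running +12.3785)
  i=2: 1.0526·3.8736 − -2.1862·3.6793 = +12.1210 (running +24.4994)
  i=3: -2.1862·-0.7991 − -4.3349·3.8736 = +18.5385 (running +43.0379)
  i=4: -4.3349·-3.5703 − -1.0329·-0.7991 = +14.6514 (running +57.6893)
  i=5: -1.0329·-4.3549 − 1.0994·-3.5703 = +8.4230 (running +66.1124)
  i=6: 1.0994·-2.9148 − 3.2717·-4.3549 = +11.0432 (running +77.1555)
  i=7: 3.2717·0.3888 − 3.4756·-2.9148 = +11.4029 (running +88.5584)
Area = |Σ|/2 = |88.5584|/2 = 44.2792

Area at t=0.135: 44.2792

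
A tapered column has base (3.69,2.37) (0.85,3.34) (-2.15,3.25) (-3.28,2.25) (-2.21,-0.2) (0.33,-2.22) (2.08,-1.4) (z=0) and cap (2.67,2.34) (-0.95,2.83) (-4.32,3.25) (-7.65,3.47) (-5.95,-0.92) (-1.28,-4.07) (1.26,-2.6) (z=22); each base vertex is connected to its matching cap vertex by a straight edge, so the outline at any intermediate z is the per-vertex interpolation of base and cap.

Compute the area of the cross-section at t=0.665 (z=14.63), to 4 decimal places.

Area at t=0.665: 40.0220

Cross-section at t=0.665: each vertex is (1-t)·p0[i] + t·p1[i].
  v1: (1-0.665)·(3.69,2.37) + 0.665·(2.67,2.34) = (3.0117,2.3500)
  v2: (1-0.665)·(0.85,3.34) + 0.665·(-0.95,2.83) = (-0.3470,3.0008)
  v3: (1-0.665)·(-2.15,3.25) + 0.665·(-4.32,3.25) = (-3.5931,3.2500)
  v4: (1-0.665)·(-3.28,2.25) + 0.665·(-7.65,3.47) = (-6.1861,3.0613)
  v5: (1-0.665)·(-2.21,-0.2) + 0.665·(-5.95,-0.92) = (-4.6971,-0.6788)
  v6: (1-0.665)·(0.33,-2.22) + 0.665·(-1.28,-4.07) = (-0.7407,-3.4503)
  v7: (1-0.665)·(2.08,-1.4) + 0.665·(1.26,-2.6) = (1.5347,-2.1980)
Shoelace sum Σ(x_i·y_{i+1} − x_{i+1}·y_i):
  i=1: 3.0117·3.0008 − -0.3470·2.3500 = +9.8531 (running +9.8531)
  i=2: -0.3470·3.2500 − -3.5931·3.0008 = +9.6545 (running +19.5076)
  i=3: -3.5931·3.0613 − -6.1861·3.2500 = +9.1053 (running +28.6128)
  i=4: -6.1861·-0.6788 − -4.6971·3.0613 = +18.5783 (running +47.1912)
  i=5: -4.6971·-3.4503 − -0.7407·-0.6788 = +15.7034 (running +62.8946)
  i=6: -0.7407·-2.1980 − 1.5347·-3.4503 = +6.9230 (running +69.8176)
  i=7: 1.5347·2.3500 − 3.0117·-2.1980 = +10.2263 (running +80.0440)
Area = |Σ|/2 = |80.0440|/2 = 40.0220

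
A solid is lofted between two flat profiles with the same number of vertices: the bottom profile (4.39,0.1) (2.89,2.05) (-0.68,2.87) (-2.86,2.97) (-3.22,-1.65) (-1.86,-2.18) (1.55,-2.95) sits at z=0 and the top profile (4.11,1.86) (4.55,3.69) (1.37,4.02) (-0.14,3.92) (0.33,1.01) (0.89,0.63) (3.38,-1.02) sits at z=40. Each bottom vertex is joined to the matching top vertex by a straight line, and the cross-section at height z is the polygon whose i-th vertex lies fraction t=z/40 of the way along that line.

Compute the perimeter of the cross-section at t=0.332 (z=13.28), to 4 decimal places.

Perimeter at t=0.332: 19.7628

Cross-section at t=0.332: each vertex is (1-t)·p0[i] + t·p1[i].
  v1: (1-0.332)·(4.39,0.1) + 0.332·(4.11,1.86) = (4.2970,0.6843)
  v2: (1-0.332)·(2.89,2.05) + 0.332·(4.55,3.69) = (3.4411,2.5945)
  v3: (1-0.332)·(-0.68,2.87) + 0.332·(1.37,4.02) = (0.0006,3.2518)
  v4: (1-0.332)·(-2.86,2.97) + 0.332·(-0.14,3.92) = (-1.9570,3.2854)
  v5: (1-0.332)·(-3.22,-1.65) + 0.332·(0.33,1.01) = (-2.0414,-0.7669)
  v6: (1-0.332)·(-1.86,-2.18) + 0.332·(0.89,0.63) = (-0.9470,-1.2471)
  v7: (1-0.332)·(1.55,-2.95) + 0.332·(3.38,-1.02) = (2.1576,-2.3092)
Perimeter = Σ |v_{i+1} − v_i|:
  edge 1→2: √(-0.8559² + 1.9102²) = 2.0932 (running 2.0932)
  edge 2→3: √(-3.4405² + 0.6573²) = 3.5027 (running 5.5959)
  edge 3→4: √(-1.9576² + 0.0336²) = 1.9578 (running 7.5538)
  edge 4→5: √(-0.0844² + -4.0523²) = 4.0532 (running 11.6069)
  edge 5→6: √(1.0944² + -0.4802²) = 1.1951 (running 12.8020)
  edge 6→7: √(3.1046² + -1.0622²) = 3.2812 (running 16.0833)
  edge 7→1: √(2.1395² + 2.9936²) = 3.6795 (running 19.7628)
Perimeter = 19.7628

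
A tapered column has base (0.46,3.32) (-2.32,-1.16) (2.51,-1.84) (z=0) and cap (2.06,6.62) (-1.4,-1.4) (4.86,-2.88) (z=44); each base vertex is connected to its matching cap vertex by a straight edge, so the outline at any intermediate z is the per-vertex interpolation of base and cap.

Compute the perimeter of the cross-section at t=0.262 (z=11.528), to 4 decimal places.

Perimeter at t=0.262: 18.1297

Cross-section at t=0.262: each vertex is (1-t)·p0[i] + t·p1[i].
  v1: (1-0.262)·(0.46,3.32) + 0.262·(2.06,6.62) = (0.8792,4.1846)
  v2: (1-0.262)·(-2.32,-1.16) + 0.262·(-1.4,-1.4) = (-2.0790,-1.2229)
  v3: (1-0.262)·(2.51,-1.84) + 0.262·(4.86,-2.88) = (3.1257,-2.1125)
Perimeter = Σ |v_{i+1} − v_i|:
  edge 1→2: √(-2.9582² + -5.4075²) = 6.1637 (running 6.1637)
  edge 2→3: √(5.2047² + -0.8896²) = 5.2801 (running 11.4439)
  edge 3→1: √(-2.2465² + 6.2971²) = 6.6858 (running 18.1297)
Perimeter = 18.1297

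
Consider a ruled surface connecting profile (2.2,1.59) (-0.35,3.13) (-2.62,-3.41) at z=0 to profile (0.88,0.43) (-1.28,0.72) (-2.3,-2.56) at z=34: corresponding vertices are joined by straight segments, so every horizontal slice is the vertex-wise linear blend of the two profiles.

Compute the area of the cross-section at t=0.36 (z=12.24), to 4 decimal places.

Cross-section at t=0.36: each vertex is (1-t)·p0[i] + t·p1[i].
  v1: (1-0.36)·(2.2,1.59) + 0.36·(0.88,0.43) = (1.7248,1.1724)
  v2: (1-0.36)·(-0.35,3.13) + 0.36·(-1.28,0.72) = (-0.6848,2.2624)
  v3: (1-0.36)·(-2.62,-3.41) + 0.36·(-2.3,-2.56) = (-2.5048,-3.1040)
Shoelace sum Σ(x_i·y_{i+1} − x_{i+1}·y_i):
  i=1: 1.7248·2.2624 − -0.6848·1.1724 = +4.7050 (running +4.7050)
  i=2: -0.6848·-3.1040 − -2.5048·2.2624 = +7.7925 (running +12.4975)
  i=3: -2.5048·1.1724 − 1.7248·-3.1040 = +2.4172 (running +14.9147)
Area = |Σ|/2 = |14.9147|/2 = 7.4573

Area at t=0.36: 7.4573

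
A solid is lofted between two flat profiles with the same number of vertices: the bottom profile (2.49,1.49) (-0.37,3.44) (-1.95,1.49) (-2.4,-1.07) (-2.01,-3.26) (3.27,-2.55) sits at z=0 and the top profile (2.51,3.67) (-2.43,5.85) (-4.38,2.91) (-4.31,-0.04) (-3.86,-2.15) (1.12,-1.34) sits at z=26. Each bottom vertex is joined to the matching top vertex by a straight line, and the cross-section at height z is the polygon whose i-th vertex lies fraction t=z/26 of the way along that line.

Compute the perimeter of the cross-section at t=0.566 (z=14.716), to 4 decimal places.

Perimeter at t=0.566: 22.3741

Cross-section at t=0.566: each vertex is (1-t)·p0[i] + t·p1[i].
  v1: (1-0.566)·(2.49,1.49) + 0.566·(2.51,3.67) = (2.5013,2.7239)
  v2: (1-0.566)·(-0.37,3.44) + 0.566·(-2.43,5.85) = (-1.5360,4.8041)
  v3: (1-0.566)·(-1.95,1.49) + 0.566·(-4.38,2.91) = (-3.3254,2.2937)
  v4: (1-0.566)·(-2.4,-1.07) + 0.566·(-4.31,-0.04) = (-3.4811,-0.4870)
  v5: (1-0.566)·(-2.01,-3.26) + 0.566·(-3.86,-2.15) = (-3.0571,-2.6317)
  v6: (1-0.566)·(3.27,-2.55) + 0.566·(1.12,-1.34) = (2.0531,-1.8651)
Perimeter = Σ |v_{i+1} − v_i|:
  edge 1→2: √(-4.0373² + 2.0802²) = 4.5417 (running 4.5417)
  edge 2→3: √(-1.7894² + -2.5103²) = 3.0828 (running 7.6245)
  edge 3→4: √(-0.1557² + -2.7807²) = 2.7851 (running 10.4096)
  edge 4→5: √(0.4240² + -2.1447²) = 2.1862 (running 12.5958)
  edge 5→6: √(5.1102² + 0.7666²) = 5.1674 (running 17.7632)
  edge 6→1: √(0.4482² + 4.5890²) = 4.6109 (running 22.3741)
Perimeter = 22.3741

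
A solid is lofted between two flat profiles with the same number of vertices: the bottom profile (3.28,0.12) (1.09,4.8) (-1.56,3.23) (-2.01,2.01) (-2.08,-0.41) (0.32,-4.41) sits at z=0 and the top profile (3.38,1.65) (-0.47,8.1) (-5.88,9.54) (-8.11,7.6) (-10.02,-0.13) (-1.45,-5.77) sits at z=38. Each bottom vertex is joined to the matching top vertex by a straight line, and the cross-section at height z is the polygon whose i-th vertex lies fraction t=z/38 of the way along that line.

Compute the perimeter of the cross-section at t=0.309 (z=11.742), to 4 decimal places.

Cross-section at t=0.309: each vertex is (1-t)·p0[i] + t·p1[i].
  v1: (1-0.309)·(3.28,0.12) + 0.309·(3.38,1.65) = (3.3109,0.5928)
  v2: (1-0.309)·(1.09,4.8) + 0.309·(-0.47,8.1) = (0.6080,5.8197)
  v3: (1-0.309)·(-1.56,3.23) + 0.309·(-5.88,9.54) = (-2.8949,5.1798)
  v4: (1-0.309)·(-2.01,2.01) + 0.309·(-8.11,7.6) = (-3.8949,3.7373)
  v5: (1-0.309)·(-2.08,-0.41) + 0.309·(-10.02,-0.13) = (-4.5335,-0.3235)
  v6: (1-0.309)·(0.32,-4.41) + 0.309·(-1.45,-5.77) = (-0.2269,-4.8302)
Perimeter = Σ |v_{i+1} − v_i|:
  edge 1→2: √(-2.7029² + 5.2269²) = 5.8844 (running 5.8844)
  edge 2→3: √(-3.5028² + -0.6399²) = 3.5608 (running 9.4453)
  edge 3→4: √(-1.0000² + -1.4425²) = 1.7552 (running 11.2005)
  edge 4→5: √(-0.6386² + -4.0608²) = 4.1107 (running 15.3112)
  edge 5→6: √(4.3065² + -4.5068²) = 6.2335 (running 21.5447)
  edge 6→1: √(3.5378² + 5.4230²) = 6.4750 (running 28.0197)
Perimeter = 28.0197

Perimeter at t=0.309: 28.0197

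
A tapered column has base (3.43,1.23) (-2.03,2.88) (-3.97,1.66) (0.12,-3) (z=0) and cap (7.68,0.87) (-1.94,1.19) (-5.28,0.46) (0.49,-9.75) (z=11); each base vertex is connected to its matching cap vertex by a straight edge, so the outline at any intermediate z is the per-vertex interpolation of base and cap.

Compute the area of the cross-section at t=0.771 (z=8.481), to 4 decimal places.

Area at t=0.771: 57.4131

Cross-section at t=0.771: each vertex is (1-t)·p0[i] + t·p1[i].
  v1: (1-0.771)·(3.43,1.23) + 0.771·(7.68,0.87) = (6.7068,0.9524)
  v2: (1-0.771)·(-2.03,2.88) + 0.771·(-1.94,1.19) = (-1.9606,1.5770)
  v3: (1-0.771)·(-3.97,1.66) + 0.771·(-5.28,0.46) = (-4.9800,0.7348)
  v4: (1-0.771)·(0.12,-3) + 0.771·(0.49,-9.75) = (0.4053,-8.2043)
Shoelace sum Σ(x_i·y_{i+1} − x_{i+1}·y_i):
  i=1: 6.7068·1.5770 − -1.9606·0.9524 = +12.4440 (running +12.4440)
  i=2: -1.9606·0.7348 − -4.9800·1.5770 = +6.4129 (running +18.8568)
  i=3: -4.9800·-8.2043 − 0.4053·0.7348 = +40.5595 (running +59.4163)
  i=4: 0.4053·0.9524 − 6.7068·-8.2043 = +55.4098 (running +114.8261)
Area = |Σ|/2 = |114.8261|/2 = 57.4131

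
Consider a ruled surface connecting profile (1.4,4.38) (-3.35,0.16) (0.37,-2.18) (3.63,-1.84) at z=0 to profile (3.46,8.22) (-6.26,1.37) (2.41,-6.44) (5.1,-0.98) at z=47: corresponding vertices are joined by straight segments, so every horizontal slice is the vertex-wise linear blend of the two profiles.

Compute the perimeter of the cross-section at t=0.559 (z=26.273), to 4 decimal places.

Perimeter at t=0.559: 30.3353

Cross-section at t=0.559: each vertex is (1-t)·p0[i] + t·p1[i].
  v1: (1-0.559)·(1.4,4.38) + 0.559·(3.46,8.22) = (2.5515,6.5266)
  v2: (1-0.559)·(-3.35,0.16) + 0.559·(-6.26,1.37) = (-4.9767,0.8364)
  v3: (1-0.559)·(0.37,-2.18) + 0.559·(2.41,-6.44) = (1.5104,-4.5613)
  v4: (1-0.559)·(3.63,-1.84) + 0.559·(5.1,-0.98) = (4.4517,-1.3593)
Perimeter = Σ |v_{i+1} − v_i|:
  edge 1→2: √(-7.5282² + -5.6902²) = 9.4368 (running 9.4368)
  edge 2→3: √(6.4870² + -5.3977²) = 8.4390 (running 17.8758)
  edge 3→4: √(2.9414² + 3.2021²) = 4.3480 (running 22.2238)
  edge 4→1: √(-1.9002² + 7.8858²) = 8.1115 (running 30.3353)
Perimeter = 30.3353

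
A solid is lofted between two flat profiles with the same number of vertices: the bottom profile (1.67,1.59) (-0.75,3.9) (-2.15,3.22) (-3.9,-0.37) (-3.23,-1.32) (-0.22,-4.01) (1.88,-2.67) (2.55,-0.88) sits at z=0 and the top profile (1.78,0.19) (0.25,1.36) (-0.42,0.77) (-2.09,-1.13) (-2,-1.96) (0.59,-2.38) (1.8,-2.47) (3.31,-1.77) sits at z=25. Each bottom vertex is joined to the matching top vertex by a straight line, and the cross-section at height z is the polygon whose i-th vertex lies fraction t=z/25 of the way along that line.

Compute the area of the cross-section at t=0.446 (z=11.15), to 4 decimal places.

Area at t=0.446: 21.8222

Cross-section at t=0.446: each vertex is (1-t)·p0[i] + t·p1[i].
  v1: (1-0.446)·(1.67,1.59) + 0.446·(1.78,0.19) = (1.7191,0.9656)
  v2: (1-0.446)·(-0.75,3.9) + 0.446·(0.25,1.36) = (-0.3040,2.7672)
  v3: (1-0.446)·(-2.15,3.22) + 0.446·(-0.42,0.77) = (-1.3784,2.1273)
  v4: (1-0.446)·(-3.9,-0.37) + 0.446·(-2.09,-1.13) = (-3.0927,-0.7090)
  v5: (1-0.446)·(-3.23,-1.32) + 0.446·(-2,-1.96) = (-2.6814,-1.6054)
  v6: (1-0.446)·(-0.22,-4.01) + 0.446·(0.59,-2.38) = (0.1413,-3.2830)
  v7: (1-0.446)·(1.88,-2.67) + 0.446·(1.8,-2.47) = (1.8443,-2.5808)
  v8: (1-0.446)·(2.55,-0.88) + 0.446·(3.31,-1.77) = (2.8890,-1.2769)
Shoelace sum Σ(x_i·y_{i+1} − x_{i+1}·y_i):
  i=1: 1.7191·2.7672 − -0.3040·0.9656 = +5.0505 (running +5.0505)
  i=2: -0.3040·2.1273 − -1.3784·2.7672 = +3.1676 (running +8.2181)
  i=3: -1.3784·-0.7090 − -3.0927·2.1273 = +7.5564 (running +15.7745)
  i=4: -3.0927·-1.6054 − -2.6814·-0.7090 = +3.0642 (running +18.8387)
  i=5: -2.6814·-3.2830 − 0.1413·-1.6054 = +9.0299 (running +27.8686)
  i=6: 0.1413·-2.5808 − 1.8443·-3.2830 = +5.6904 (running +33.5590)
  i=7: 1.8443·-1.2769 − 2.8890·-2.5808 = +5.1007 (running +38.6597)
  i=8: 2.8890·0.9656 − 1.7191·-1.2769 = +4.9847 (running +43.6445)
Area = |Σ|/2 = |43.6445|/2 = 21.8222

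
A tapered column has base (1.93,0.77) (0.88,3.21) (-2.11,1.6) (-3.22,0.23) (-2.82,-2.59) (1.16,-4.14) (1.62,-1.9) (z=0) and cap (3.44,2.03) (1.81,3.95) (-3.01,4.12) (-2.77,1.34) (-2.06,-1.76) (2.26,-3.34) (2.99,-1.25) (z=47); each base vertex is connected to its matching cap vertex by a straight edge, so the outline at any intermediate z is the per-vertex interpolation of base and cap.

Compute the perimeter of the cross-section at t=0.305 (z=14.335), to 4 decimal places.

Cross-section at t=0.305: each vertex is (1-t)·p0[i] + t·p1[i].
  v1: (1-0.305)·(1.93,0.77) + 0.305·(3.44,2.03) = (2.3906,1.1543)
  v2: (1-0.305)·(0.88,3.21) + 0.305·(1.81,3.95) = (1.1637,3.4357)
  v3: (1-0.305)·(-2.11,1.6) + 0.305·(-3.01,4.12) = (-2.3845,2.3686)
  v4: (1-0.305)·(-3.22,0.23) + 0.305·(-2.77,1.34) = (-3.0828,0.5685)
  v5: (1-0.305)·(-2.82,-2.59) + 0.305·(-2.06,-1.76) = (-2.5882,-2.3369)
  v6: (1-0.305)·(1.16,-4.14) + 0.305·(2.26,-3.34) = (1.4955,-3.8960)
  v7: (1-0.305)·(1.62,-1.9) + 0.305·(2.99,-1.25) = (2.0379,-1.7018)
Perimeter = Σ |v_{i+1} − v_i|:
  edge 1→2: √(-1.2269² + 2.2814²) = 2.5904 (running 2.5904)
  edge 2→3: √(-3.5482² + -1.0671²) = 3.7051 (running 6.2955)
  edge 3→4: √(-0.6983² + -1.8000²) = 1.9307 (running 8.2263)
  edge 4→5: √(0.4946² + -2.9054²) = 2.9472 (running 11.1734)
  edge 5→6: √(4.0837² + -1.5591²) = 4.3712 (running 15.5447)
  edge 6→7: √(0.5424² + 2.1942²) = 2.2603 (running 17.8049)
  edge 7→1: √(0.3527² + 2.8561²) = 2.8777 (running 20.6827)
Perimeter = 20.6827

Perimeter at t=0.305: 20.6827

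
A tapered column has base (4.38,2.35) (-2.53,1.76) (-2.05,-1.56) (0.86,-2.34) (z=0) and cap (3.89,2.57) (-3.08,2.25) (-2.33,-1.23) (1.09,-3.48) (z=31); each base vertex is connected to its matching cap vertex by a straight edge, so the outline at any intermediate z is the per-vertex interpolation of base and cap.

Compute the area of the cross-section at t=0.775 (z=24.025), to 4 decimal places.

Cross-section at t=0.775: each vertex is (1-t)·p0[i] + t·p1[i].
  v1: (1-0.775)·(4.38,2.35) + 0.775·(3.89,2.57) = (4.0003,2.5205)
  v2: (1-0.775)·(-2.53,1.76) + 0.775·(-3.08,2.25) = (-2.9562,2.1398)
  v3: (1-0.775)·(-2.05,-1.56) + 0.775·(-2.33,-1.23) = (-2.2670,-1.3043)
  v4: (1-0.775)·(0.86,-2.34) + 0.775·(1.09,-3.48) = (1.0383,-3.2235)
Shoelace sum Σ(x_i·y_{i+1} − x_{i+1}·y_i):
  i=1: 4.0003·2.1398 − -2.9562·2.5205 = +16.0108 (running +16.0108)
  i=2: -2.9562·-1.3043 − -2.2670·2.1398 = +8.7065 (running +24.7173)
  i=3: -2.2670·-3.2235 − 1.0383·-1.3043 = +8.6618 (running +33.3791)
  i=4: 1.0383·2.5205 − 4.0003·-3.2235 = +15.5117 (running +48.8908)
Area = |Σ|/2 = |48.8908|/2 = 24.4454

Area at t=0.775: 24.4454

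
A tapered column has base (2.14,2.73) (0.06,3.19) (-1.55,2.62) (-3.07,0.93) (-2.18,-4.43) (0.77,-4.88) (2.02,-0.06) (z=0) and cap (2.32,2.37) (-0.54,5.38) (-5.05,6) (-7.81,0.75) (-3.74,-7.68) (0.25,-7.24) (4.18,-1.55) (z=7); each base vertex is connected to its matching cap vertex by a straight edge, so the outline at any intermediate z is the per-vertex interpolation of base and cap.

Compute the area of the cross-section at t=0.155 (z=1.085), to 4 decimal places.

Area at t=0.155: 40.6186

Cross-section at t=0.155: each vertex is (1-t)·p0[i] + t·p1[i].
  v1: (1-0.155)·(2.14,2.73) + 0.155·(2.32,2.37) = (2.1679,2.6742)
  v2: (1-0.155)·(0.06,3.19) + 0.155·(-0.54,5.38) = (-0.0330,3.5294)
  v3: (1-0.155)·(-1.55,2.62) + 0.155·(-5.05,6) = (-2.0925,3.1439)
  v4: (1-0.155)·(-3.07,0.93) + 0.155·(-7.81,0.75) = (-3.8047,0.9021)
  v5: (1-0.155)·(-2.18,-4.43) + 0.155·(-3.74,-7.68) = (-2.4218,-4.9337)
  v6: (1-0.155)·(0.77,-4.88) + 0.155·(0.25,-7.24) = (0.6894,-5.2458)
  v7: (1-0.155)·(2.02,-0.06) + 0.155·(4.18,-1.55) = (2.3548,-0.2909)
Shoelace sum Σ(x_i·y_{i+1} − x_{i+1}·y_i):
  i=1: 2.1679·3.5294 − -0.0330·2.6742 = +7.7397 (running +7.7397)
  i=2: -0.0330·3.1439 − -2.0925·3.5294 = +7.2816 (running +15.0214)
  i=3: -2.0925·0.9021 − -3.8047·3.1439 = +10.0740 (running +25.0953)
  i=4: -3.8047·-4.9337 − -2.4218·0.9021 = +20.9561 (running +46.0515)
  i=5: -2.4218·-5.2458 − 0.6894·-4.9337 = +16.1056 (running +62.1571)
  i=6: 0.6894·-0.2909 − 2.3548·-5.2458 = +12.1522 (running +74.3093)
  i=7: 2.3548·2.6742 − 2.1679·-0.2909 = +6.9280 (running +81.2373)
Area = |Σ|/2 = |81.2373|/2 = 40.6186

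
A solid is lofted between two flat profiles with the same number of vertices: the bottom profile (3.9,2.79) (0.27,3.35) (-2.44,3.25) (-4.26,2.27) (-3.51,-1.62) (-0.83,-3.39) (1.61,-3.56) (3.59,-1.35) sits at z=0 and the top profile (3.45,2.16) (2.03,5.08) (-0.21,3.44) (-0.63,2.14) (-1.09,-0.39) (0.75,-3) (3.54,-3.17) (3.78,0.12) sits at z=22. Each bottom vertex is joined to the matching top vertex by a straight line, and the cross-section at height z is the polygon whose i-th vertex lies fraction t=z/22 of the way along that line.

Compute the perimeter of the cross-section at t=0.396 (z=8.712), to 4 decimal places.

Cross-section at t=0.396: each vertex is (1-t)·p0[i] + t·p1[i].
  v1: (1-0.396)·(3.9,2.79) + 0.396·(3.45,2.16) = (3.7218,2.5405)
  v2: (1-0.396)·(0.27,3.35) + 0.396·(2.03,5.08) = (0.9670,4.0351)
  v3: (1-0.396)·(-2.44,3.25) + 0.396·(-0.21,3.44) = (-1.5569,3.3252)
  v4: (1-0.396)·(-4.26,2.27) + 0.396·(-0.63,2.14) = (-2.8225,2.2185)
  v5: (1-0.396)·(-3.51,-1.62) + 0.396·(-1.09,-0.39) = (-2.5517,-1.1329)
  v6: (1-0.396)·(-0.83,-3.39) + 0.396·(0.75,-3) = (-0.2043,-3.2356)
  v7: (1-0.396)·(1.61,-3.56) + 0.396·(3.54,-3.17) = (2.3743,-3.4056)
  v8: (1-0.396)·(3.59,-1.35) + 0.396·(3.78,0.12) = (3.6652,-0.7679)
Perimeter = Σ |v_{i+1} − v_i|:
  edge 1→2: √(-2.7548² + 1.4946²) = 3.1341 (running 3.1341)
  edge 2→3: √(-2.5239² + -0.7098²) = 2.6218 (running 5.7559)
  edge 3→4: √(-1.2656² + -1.1067²) = 1.6812 (running 7.4372)
  edge 4→5: √(0.2708² + -3.3514²) = 3.3624 (running 10.7996)
  edge 5→6: √(2.3474² + -2.1026²) = 3.1514 (running 13.9509)
  edge 6→7: √(2.5786² + -0.1700²) = 2.5842 (running 16.5351)
  edge 7→8: √(1.2910² + 2.6377²) = 2.9367 (running 19.4718)
  edge 8→1: √(0.0566² + 3.3084²) = 3.3089 (running 22.7807)
Perimeter = 22.7807

Perimeter at t=0.396: 22.7807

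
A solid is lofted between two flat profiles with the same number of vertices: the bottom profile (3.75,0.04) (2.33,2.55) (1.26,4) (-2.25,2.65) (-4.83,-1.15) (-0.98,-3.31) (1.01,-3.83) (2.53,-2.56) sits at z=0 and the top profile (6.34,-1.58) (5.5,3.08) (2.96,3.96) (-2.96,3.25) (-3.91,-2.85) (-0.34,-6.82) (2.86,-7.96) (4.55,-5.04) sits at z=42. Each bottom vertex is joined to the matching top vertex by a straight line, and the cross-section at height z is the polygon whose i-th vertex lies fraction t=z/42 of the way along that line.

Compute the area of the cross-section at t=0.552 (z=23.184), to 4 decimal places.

Area at t=0.552: 65.5206

Cross-section at t=0.552: each vertex is (1-t)·p0[i] + t·p1[i].
  v1: (1-0.552)·(3.75,0.04) + 0.552·(6.34,-1.58) = (5.1797,-0.8542)
  v2: (1-0.552)·(2.33,2.55) + 0.552·(5.5,3.08) = (4.0798,2.8426)
  v3: (1-0.552)·(1.26,4) + 0.552·(2.96,3.96) = (2.1984,3.9779)
  v4: (1-0.552)·(-2.25,2.65) + 0.552·(-2.96,3.25) = (-2.6419,2.9812)
  v5: (1-0.552)·(-4.83,-1.15) + 0.552·(-3.91,-2.85) = (-4.3222,-2.0884)
  v6: (1-0.552)·(-0.98,-3.31) + 0.552·(-0.34,-6.82) = (-0.6267,-5.2475)
  v7: (1-0.552)·(1.01,-3.83) + 0.552·(2.86,-7.96) = (2.0312,-6.1098)
  v8: (1-0.552)·(2.53,-2.56) + 0.552·(4.55,-5.04) = (3.6450,-3.9290)
Shoelace sum Σ(x_i·y_{i+1} − x_{i+1}·y_i):
  i=1: 5.1797·2.8426 − 4.0798·-0.8542 = +18.2087 (running +18.2087)
  i=2: 4.0798·3.9779 − 2.1984·2.8426 = +9.9802 (running +28.1889)
  i=3: 2.1984·2.9812 − -2.6419·3.9779 = +17.0632 (running +45.2521)
  i=4: -2.6419·-2.0884 − -4.3222·2.9812 = +18.4026 (running +63.6547)
  i=5: -4.3222·-5.2475 − -0.6267·-2.0884 = +21.3718 (running +85.0265)
  i=6: -0.6267·-6.1098 − 2.0312·-5.2475 = +14.4879 (running +99.5144)
  i=7: 2.0312·-3.9290 − 3.6450·-6.1098 = +14.2898 (running +113.8042)
  i=8: 3.6450·-0.8542 − 5.1797·-3.9290 = +17.2370 (running +131.0412)
Area = |Σ|/2 = |131.0412|/2 = 65.5206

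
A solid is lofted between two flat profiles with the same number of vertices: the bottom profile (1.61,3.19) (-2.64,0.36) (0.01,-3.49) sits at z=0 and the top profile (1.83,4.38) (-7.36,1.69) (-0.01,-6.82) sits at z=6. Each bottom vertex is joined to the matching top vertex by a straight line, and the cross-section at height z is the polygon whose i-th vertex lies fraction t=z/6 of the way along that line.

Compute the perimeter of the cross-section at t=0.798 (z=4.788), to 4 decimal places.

Cross-section at t=0.798: each vertex is (1-t)·p0[i] + t·p1[i].
  v1: (1-0.798)·(1.61,3.19) + 0.798·(1.83,4.38) = (1.7856,4.1396)
  v2: (1-0.798)·(-2.64,0.36) + 0.798·(-7.36,1.69) = (-6.4066,1.4213)
  v3: (1-0.798)·(0.01,-3.49) + 0.798·(-0.01,-6.82) = (-0.0060,-6.1473)
Perimeter = Σ |v_{i+1} − v_i|:
  edge 1→2: √(-8.1921² + -2.7183²) = 8.6313 (running 8.6313)
  edge 2→3: √(6.4006² + -7.5687²) = 9.9122 (running 18.5436)
  edge 3→1: √(1.7915² + 10.2870²) = 10.4418 (running 28.9854)
Perimeter = 28.9854

Perimeter at t=0.798: 28.9854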